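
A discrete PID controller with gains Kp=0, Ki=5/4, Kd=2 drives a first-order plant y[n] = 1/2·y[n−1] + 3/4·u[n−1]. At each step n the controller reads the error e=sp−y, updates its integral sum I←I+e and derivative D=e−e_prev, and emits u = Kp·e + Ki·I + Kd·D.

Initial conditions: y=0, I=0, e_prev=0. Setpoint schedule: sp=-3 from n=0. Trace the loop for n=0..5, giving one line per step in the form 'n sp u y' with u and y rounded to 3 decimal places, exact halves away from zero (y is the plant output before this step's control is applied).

0 -3 -9.750 0.000
1 -3 16.266 -7.313
2 -3 -44.499 8.543
3 -3 95.132 -29.103
4 -3 -226.707 56.798
5 -3 515.241 -141.632

(exact arithmetic carried between steps; '≈' marks a value shown rounded to 6 d.p. or computed from one; I and e_prev carry over from the previous line; the table rounds u and y to 3 d.p., halves away from zero)
n=0: y=0, sp=-3, e=sp−y=-3; I=-3, D=e−e_prev=-3; u=0·(-3)+5/4·(-3)+2·(-3)=-9.75; next y=1/2·0+3/4·(-9.75)=-7.3125
n=1: y=-7.3125, sp=-3, e=sp−y=4.3125; I=1.3125, D=e−e_prev=7.3125; u=0·4.3125+5/4·1.3125+2·7.3125=16.265625; next y=1/2·(-7.3125)+3/4·16.265625≈8.542969
n=2: y≈8.542969, sp=-3, e=sp−y≈-11.542969; I≈-10.230469, D=e−e_prev≈-15.855469; u=0·(-11.542969)+5/4·(-10.230469)+2·(-15.855469)≈-44.499023; next y=1/2·8.542969+3/4·(-44.499023)≈-29.102783
n=3: y≈-29.102783, sp=-3, e=sp−y≈26.102783; I≈15.872314, D=e−e_prev≈37.645752; u=0·26.102783+5/4·15.872314+2·37.645752≈95.131897; next y=1/2·(-29.102783)+3/4·95.131897≈56.797531
n=4: y≈56.797531, sp=-3, e=sp−y≈-59.797531; I≈-43.925217, D=e−e_prev≈-85.900314; u=0·(-59.797531)+5/4·(-43.925217)+2·(-85.900314)≈-226.707150; next y=1/2·56.797531+3/4·(-226.707150)≈-141.631597
n=5: y≈-141.631597, sp=-3, e=sp−y≈138.631597; I≈94.706380, D=e−e_prev≈198.429128; u=0·138.631597+5/4·94.706380+2·198.429128≈515.241230; next y=1/2·(-141.631597)+3/4·515.241230≈315.615124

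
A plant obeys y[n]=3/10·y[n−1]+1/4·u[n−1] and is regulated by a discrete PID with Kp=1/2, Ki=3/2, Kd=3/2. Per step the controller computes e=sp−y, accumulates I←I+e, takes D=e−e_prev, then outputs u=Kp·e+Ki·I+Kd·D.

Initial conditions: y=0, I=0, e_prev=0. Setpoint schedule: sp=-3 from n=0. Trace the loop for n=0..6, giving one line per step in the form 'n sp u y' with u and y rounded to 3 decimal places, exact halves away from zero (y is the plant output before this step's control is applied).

(exact arithmetic carried between steps; '≈' marks a value shown rounded to 6 d.p. or computed from one; I and e_prev carry over from the previous line; the table rounds u and y to 3 d.p., halves away from zero)
n=0: y=0, sp=-3, e=sp−y=-3; I=-3, D=e−e_prev=-3; u=1/2·(-3)+3/2·(-3)+3/2·(-3)=-10.5; next y=3/10·0+1/4·(-10.5)=-2.625
n=1: y=-2.625, sp=-3, e=sp−y=-0.375; I=-3.375, D=e−e_prev=2.625; u=1/2·(-0.375)+3/2·(-3.375)+3/2·2.625=-1.3125; next y=3/10·(-2.625)+1/4·(-1.3125)=-1.115625
n=2: y=-1.115625, sp=-3, e=sp−y=-1.884375; I=-5.259375, D=e−e_prev=-1.509375; u=1/2·(-1.884375)+3/2·(-5.259375)+3/2·(-1.509375)≈-11.095313; next y=3/10·(-1.115625)+1/4·(-11.095313)≈-3.108516
n=3: y≈-3.108516, sp=-3, e=sp−y≈0.108516; I≈-5.150859, D=e−e_prev≈1.992891; u=1/2·0.108516+3/2·(-5.150859)+3/2·1.992891≈-4.682695; next y=3/10·(-3.108516)+1/4·(-4.682695)≈-2.103229
n=4: y≈-2.103229, sp=-3, e=sp−y≈-0.896771; I≈-6.047631, D=e−e_prev≈-1.005287; u=1/2·(-0.896771)+3/2·(-6.047631)+3/2·(-1.005287)≈-11.027763; next y=3/10·(-2.103229)+1/4·(-11.027763)≈-3.387909
n=5: y≈-3.387909, sp=-3, e=sp−y≈0.387909; I≈-5.659722, D=e−e_prev≈1.284681; u=1/2·0.387909+3/2·(-5.659722)+3/2·1.284681≈-6.368607; next y=3/10·(-3.387909)+1/4·(-6.368607)≈-2.608524
n=6: y≈-2.608524, sp=-3, e=sp−y≈-0.391476; I≈-6.051197, D=e−e_prev≈-0.779385; u=1/2·(-0.391476)+3/2·(-6.051197)+3/2·(-0.779385)≈-10.441611; next y=3/10·(-2.608524)+1/4·(-10.441611)≈-3.392960

0 -3 -10.500 0.000
1 -3 -1.313 -2.625
2 -3 -11.095 -1.116
3 -3 -4.683 -3.109
4 -3 -11.028 -2.103
5 -3 -6.369 -3.388
6 -3 -10.442 -2.609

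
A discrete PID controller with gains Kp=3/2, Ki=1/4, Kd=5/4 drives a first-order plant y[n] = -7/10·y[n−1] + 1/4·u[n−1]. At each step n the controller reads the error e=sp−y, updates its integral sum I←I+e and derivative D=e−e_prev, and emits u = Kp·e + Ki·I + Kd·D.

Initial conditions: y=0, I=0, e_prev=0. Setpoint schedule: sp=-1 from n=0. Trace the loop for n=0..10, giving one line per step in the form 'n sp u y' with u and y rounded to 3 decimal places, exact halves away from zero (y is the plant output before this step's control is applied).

0 -1 -3.000 0.000
1 -1 0.250 -0.750
2 -1 -4.763 0.588
3 -1 3.081 -1.602
4 -1 -9.986 1.891
5 -1 10.794 -3.820
6 -1 -23.221 5.373
7 -1 31.494 -9.566
8 -1 -57.446 14.570
9 -1 86.222 -24.560
10 -1 -146.724 38.748

(exact arithmetic carried between steps; '≈' marks a value shown rounded to 6 d.p. or computed from one; I and e_prev carry over from the previous line; the table rounds u and y to 3 d.p., halves away from zero)
n=0: y=0, sp=-1, e=sp−y=-1; I=-1, D=e−e_prev=-1; u=3/2·(-1)+1/4·(-1)+5/4·(-1)=-3; next y=-7/10·0+1/4·(-3)=-0.75
n=1: y=-0.75, sp=-1, e=sp−y=-0.25; I=-1.25, D=e−e_prev=0.75; u=3/2·(-0.25)+1/4·(-1.25)+5/4·0.75=0.25; next y=-7/10·(-0.75)+1/4·0.25=0.5875
n=2: y=0.5875, sp=-1, e=sp−y=-1.5875; I=-2.8375, D=e−e_prev=-1.3375; u=3/2·(-1.5875)+1/4·(-2.8375)+5/4·(-1.3375)=-4.7625; next y=-7/10·0.5875+1/4·(-4.7625)=-1.601875
n=3: y=-1.601875, sp=-1, e=sp−y=0.601875; I=-2.235625, D=e−e_prev=2.189375; u=3/2·0.601875+1/4·(-2.235625)+5/4·2.189375=3.080625; next y=-7/10·(-1.601875)+1/4·3.080625≈1.891469
n=4: y≈1.891469, sp=-1, e=sp−y≈-2.891469; I≈-5.127094, D=e−e_prev≈-3.493344; u=3/2·(-2.891469)+1/4·(-5.127094)+5/4·(-3.493344)≈-9.985656; next y=-7/10·1.891469+1/4·(-9.985656)≈-3.820442
n=5: y≈-3.820442, sp=-1, e=sp−y≈2.820442; I≈-2.306652, D=e−e_prev≈5.711911; u=3/2·2.820442+1/4·(-2.306652)+5/4·5.711911≈10.793889; next y=-7/10·(-3.820442)+1/4·10.793889≈5.372782
n=6: y≈5.372782, sp=-1, e=sp−y≈-6.372782; I≈-8.679433, D=e−e_prev≈-9.193224; u=3/2·(-6.372782)+1/4·(-8.679433)+5/4·(-9.193224)≈-23.220561; next y=-7/10·5.372782+1/4·(-23.220561)≈-9.566088
n=7: y≈-9.566088, sp=-1, e=sp−y≈8.566088; I≈-0.113346, D=e−e_prev≈14.938869; u=3/2·8.566088+1/4·(-0.113346)+5/4·14.938869≈31.494381; next y=-7/10·(-9.566088)+1/4·31.494381≈14.569857
n=8: y≈14.569857, sp=-1, e=sp−y≈-15.569857; I≈-15.683202, D=e−e_prev≈-24.135944; u=3/2·(-15.569857)+1/4·(-15.683202)+5/4·(-24.135944)≈-57.445516; next y=-7/10·14.569857+1/4·(-57.445516)≈-24.560279
n=9: y≈-24.560279, sp=-1, e=sp−y≈23.560279; I≈7.877076, D=e−e_prev≈39.130135; u=3/2·23.560279+1/4·7.877076+5/4·39.130135≈86.222356; next y=-7/10·(-24.560279)+1/4·86.222356≈38.747784
n=10: y≈38.747784, sp=-1, e=sp−y≈-39.747784; I≈-31.870708, D=e−e_prev≈-63.308063; u=3/2·(-39.747784)+1/4·(-31.870708)+5/4·(-63.308063)≈-146.724431; next y=-7/10·38.747784+1/4·(-146.724431)≈-63.804557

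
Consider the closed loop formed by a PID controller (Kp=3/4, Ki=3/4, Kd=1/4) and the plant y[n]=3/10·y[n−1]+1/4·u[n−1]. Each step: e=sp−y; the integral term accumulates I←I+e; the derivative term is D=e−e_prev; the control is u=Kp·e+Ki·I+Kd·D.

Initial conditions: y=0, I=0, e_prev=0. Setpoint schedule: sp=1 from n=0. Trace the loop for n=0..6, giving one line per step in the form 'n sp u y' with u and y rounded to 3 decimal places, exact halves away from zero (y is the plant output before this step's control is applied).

0 1 1.750 0.000
1 1 1.484 0.438
2 1 1.902 0.502
3 1 2.075 0.626
4 1 2.246 0.707
5 1 2.369 0.773
6 1 2.466 0.824

(exact arithmetic carried between steps; '≈' marks a value shown rounded to 6 d.p. or computed from one; I and e_prev carry over from the previous line; the table rounds u and y to 3 d.p., halves away from zero)
n=0: y=0, sp=1, e=sp−y=1; I=1, D=e−e_prev=1; u=3/4·1+3/4·1+1/4·1=1.75; next y=3/10·0+1/4·1.75=0.4375
n=1: y=0.4375, sp=1, e=sp−y=0.5625; I=1.5625, D=e−e_prev=-0.4375; u=3/4·0.5625+3/4·1.5625+1/4·(-0.4375)=1.484375; next y=3/10·0.4375+1/4·1.484375≈0.502344
n=2: y≈0.502344, sp=1, e=sp−y≈0.497656; I≈2.060156, D=e−e_prev≈-0.064844; u=3/4·0.497656+3/4·2.060156+1/4·(-0.064844)≈1.902148; next y=3/10·0.502344+1/4·1.902148≈0.626240
n=3: y≈0.626240, sp=1, e=sp−y≈0.373760; I≈2.433916, D=e−e_prev≈-0.123896; u=3/4·0.373760+3/4·2.433916+1/4·(-0.123896)≈2.074783; next y=3/10·0.626240+1/4·2.074783≈0.706568
n=4: y≈0.706568, sp=1, e=sp−y≈0.293432; I≈2.727348, D=e−e_prev≈-0.080328; u=3/4·0.293432+3/4·2.727348+1/4·(-0.080328)≈2.245504; next y=3/10·0.706568+1/4·2.245504≈0.773346
n=5: y≈0.773346, sp=1, e=sp−y≈0.226654; I≈2.954002, D=e−e_prev≈-0.066778; u=3/4·0.226654+3/4·2.954002+1/4·(-0.066778)≈2.368797; next y=3/10·0.773346+1/4·2.368797≈0.824203
n=6: y≈0.824203, sp=1, e=sp−y≈0.175797; I≈3.129799, D=e−e_prev≈-0.050857; u=3/4·0.175797+3/4·3.129799+1/4·(-0.050857)≈2.466483; next y=3/10·0.824203+1/4·2.466483≈0.863882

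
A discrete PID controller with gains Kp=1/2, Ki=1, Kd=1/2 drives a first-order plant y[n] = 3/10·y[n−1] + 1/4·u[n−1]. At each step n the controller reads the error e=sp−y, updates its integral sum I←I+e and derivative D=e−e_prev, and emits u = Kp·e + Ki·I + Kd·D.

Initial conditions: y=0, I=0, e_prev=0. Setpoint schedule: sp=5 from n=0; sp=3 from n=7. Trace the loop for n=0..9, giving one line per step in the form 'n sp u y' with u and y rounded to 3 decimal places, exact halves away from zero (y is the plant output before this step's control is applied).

(exact arithmetic carried between steps; '≈' marks a value shown rounded to 6 d.p. or computed from one; I and e_prev carry over from the previous line; the table rounds u and y to 3 d.p., halves away from zero)
n=0: y=0, sp=5, e=sp−y=5; I=5, D=e−e_prev=5; u=1/2·5+1·5+1/2·5=10; next y=3/10·0+1/4·10=2.5
n=1: y=2.5, sp=5, e=sp−y=2.5; I=7.5, D=e−e_prev=-2.5; u=1/2·2.5+1·7.5+1/2·(-2.5)=7.5; next y=3/10·2.5+1/4·7.5=2.625
n=2: y=2.625, sp=5, e=sp−y=2.375; I=9.875, D=e−e_prev=-0.125; u=1/2·2.375+1·9.875+1/2·(-0.125)=11; next y=3/10·2.625+1/4·11=3.5375
n=3: y=3.5375, sp=5, e=sp−y=1.4625; I=11.3375, D=e−e_prev=-0.9125; u=1/2·1.4625+1·11.3375+1/2·(-0.9125)=11.6125; next y=3/10·3.5375+1/4·11.6125=3.964375
n=4: y=3.964375, sp=5, e=sp−y=1.035625; I=12.373125, D=e−e_prev=-0.426875; u=1/2·1.035625+1·12.373125+1/2·(-0.426875)=12.6775; next y=3/10·3.964375+1/4·12.6775≈4.358688
n=5: y≈4.358688, sp=5, e=sp−y≈0.641313; I≈13.014438, D=e−e_prev≈-0.394313; u=1/2·0.641313+1·13.014438+1/2·(-0.394313)≈13.137938; next y=3/10·4.358688+1/4·13.137938≈4.592091
n=6: y≈4.592091, sp=5, e=sp−y≈0.407909; I≈13.422347, D=e−e_prev≈-0.233403; u=1/2·0.407909+1·13.422347+1/2·(-0.233403)≈13.5096; next y=3/10·4.592091+1/4·13.5096≈4.755027
n=7: y≈4.755027, sp=3, e=sp−y≈-1.755027; I≈11.667320, D=e−e_prev≈-2.162937; u=1/2·(-1.755027)+1·11.667320+1/2·(-2.162937)≈9.708338; next y=3/10·4.755027+1/4·9.708338≈3.853593
n=8: y≈3.853593, sp=3, e=sp−y≈-0.853593; I≈10.813727, D=e−e_prev≈0.901435; u=1/2·(-0.853593)+1·10.813727+1/2·0.901435≈10.837648; next y=3/10·3.853593+1/4·10.837648≈3.865490
n=9: y≈3.865490, sp=3, e=sp−y≈-0.865490; I≈9.948237, D=e−e_prev≈-0.011897; u=1/2·(-0.865490)+1·9.948237+1/2·(-0.011897)≈9.509544; next y=3/10·3.865490+1/4·9.509544≈3.537033

0 5 10.000 0.000
1 5 7.500 2.500
2 5 11.000 2.625
3 5 11.613 3.538
4 5 12.678 3.964
5 5 13.138 4.359
6 5 13.510 4.592
7 3 9.708 4.755
8 3 10.838 3.854
9 3 9.510 3.865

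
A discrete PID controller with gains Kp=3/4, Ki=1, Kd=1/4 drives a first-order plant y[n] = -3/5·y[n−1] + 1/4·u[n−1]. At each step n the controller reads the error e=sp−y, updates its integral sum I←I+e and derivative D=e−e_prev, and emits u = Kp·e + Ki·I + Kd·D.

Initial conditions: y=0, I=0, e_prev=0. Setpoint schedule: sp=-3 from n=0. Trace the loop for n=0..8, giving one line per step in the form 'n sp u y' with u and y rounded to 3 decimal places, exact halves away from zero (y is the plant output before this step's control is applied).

(exact arithmetic carried between steps; '≈' marks a value shown rounded to 6 d.p. or computed from one; I and e_prev carry over from the previous line; the table rounds u and y to 3 d.p., halves away from zero)
n=0: y=0, sp=-3, e=sp−y=-3; I=-3, D=e−e_prev=-3; u=3/4·(-3)+1·(-3)+1/4·(-3)=-6; next y=-3/5·0+1/4·(-6)=-1.5
n=1: y=-1.5, sp=-3, e=sp−y=-1.5; I=-4.5, D=e−e_prev=1.5; u=3/4·(-1.5)+1·(-4.5)+1/4·1.5=-5.25; next y=-3/5·(-1.5)+1/4·(-5.25)=-0.4125
n=2: y=-0.4125, sp=-3, e=sp−y=-2.5875; I=-7.0875, D=e−e_prev=-1.0875; u=3/4·(-2.5875)+1·(-7.0875)+1/4·(-1.0875)=-9.3; next y=-3/5·(-0.4125)+1/4·(-9.3)=-2.0775
n=3: y=-2.0775, sp=-3, e=sp−y=-0.9225; I=-8.01, D=e−e_prev=1.665; u=3/4·(-0.9225)+1·(-8.01)+1/4·1.665=-8.285625; next y=-3/5·(-2.0775)+1/4·(-8.285625)≈-0.824906
n=4: y≈-0.824906, sp=-3, e=sp−y≈-2.175094; I≈-10.185094, D=e−e_prev≈-1.252594; u=3/4·(-2.175094)+1·(-10.185094)+1/4·(-1.252594)≈-12.129563; next y=-3/5·(-0.824906)+1/4·(-12.129563)≈-2.537447
n=5: y≈-2.537447, sp=-3, e=sp−y≈-0.462553; I≈-10.647647, D=e−e_prev≈1.712541; u=3/4·(-0.462553)+1·(-10.647647)+1/4·1.712541≈-10.566427; next y=-3/5·(-2.537447)+1/4·(-10.566427)≈-1.119139
n=6: y≈-1.119139, sp=-3, e=sp−y≈-1.880861; I≈-12.528508, D=e−e_prev≈-1.418308; u=3/4·(-1.880861)+1·(-12.528508)+1/4·(-1.418308)≈-14.293732; next y=-3/5·(-1.119139)+1/4·(-14.293732)≈-2.901950
n=7: y≈-2.901950, sp=-3, e=sp−y≈-0.098050; I≈-12.626559, D=e−e_prev≈1.782811; u=3/4·(-0.098050)+1·(-12.626559)+1/4·1.782811≈-12.254393; next y=-3/5·(-2.901950)+1/4·(-12.254393)≈-1.322428
n=8: y≈-1.322428, sp=-3, e=sp−y≈-1.677572; I≈-14.304130, D=e−e_prev≈-1.579521; u=3/4·(-1.677572)+1·(-14.304130)+1/4·(-1.579521)≈-15.957189; next y=-3/5·(-1.322428)+1/4·(-15.957189)≈-3.195840

0 -3 -6.000 0.000
1 -3 -5.250 -1.500
2 -3 -9.300 -0.413
3 -3 -8.286 -2.078
4 -3 -12.130 -0.825
5 -3 -10.566 -2.537
6 -3 -14.294 -1.119
7 -3 -12.254 -2.902
8 -3 -15.957 -1.322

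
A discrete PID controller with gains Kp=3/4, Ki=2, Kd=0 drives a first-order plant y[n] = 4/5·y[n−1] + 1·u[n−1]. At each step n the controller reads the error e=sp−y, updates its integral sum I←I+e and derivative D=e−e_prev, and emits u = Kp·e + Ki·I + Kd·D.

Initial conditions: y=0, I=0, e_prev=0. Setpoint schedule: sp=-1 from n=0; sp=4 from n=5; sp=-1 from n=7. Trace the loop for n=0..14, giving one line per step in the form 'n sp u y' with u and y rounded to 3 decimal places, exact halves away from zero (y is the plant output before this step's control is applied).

(exact arithmetic carried between steps; '≈' marks a value shown rounded to 6 d.p. or computed from one; I and e_prev carry over from the previous line; the table rounds u and y to 3 d.p., halves away from zero)
n=0: y=0, sp=-1, e=sp−y=-1; I=-1, D=e−e_prev=-1; u=3/4·(-1)+2·(-1)+0·(-1)=-2.75; next y=4/5·0+1·(-2.75)=-2.75
n=1: y=-2.75, sp=-1, e=sp−y=1.75; I=0.75, D=e−e_prev=2.75; u=3/4·1.75+2·0.75+0·2.75=2.8125; next y=4/5·(-2.75)+1·2.8125=0.6125
n=2: y=0.6125, sp=-1, e=sp−y=-1.6125; I=-0.8625, D=e−e_prev=-3.3625; u=3/4·(-1.6125)+2·(-0.8625)+0·(-3.3625)=-2.934375; next y=4/5·0.6125+1·(-2.934375)=-2.444375
n=3: y=-2.444375, sp=-1, e=sp−y=1.444375; I=0.581875, D=e−e_prev=3.056875; u=3/4·1.444375+2·0.581875+0·3.056875≈2.247031; next y=4/5·(-2.444375)+1·2.247031≈0.291531
n=4: y≈0.291531, sp=-1, e=sp−y≈-1.291531; I≈-0.709656, D=e−e_prev≈-2.735906; u=3/4·(-1.291531)+2·(-0.709656)+0·(-2.735906)≈-2.387961; next y=4/5·0.291531+1·(-2.387961)≈-2.154736
n=5: y≈-2.154736, sp=4, e=sp−y≈6.154736; I≈5.445080, D=e−e_prev≈7.446267; u=3/4·6.154736+2·5.445080+0·7.446267≈15.506211; next y=4/5·(-2.154736)+1·15.506211≈13.782423
n=6: y≈13.782423, sp=4, e=sp−y≈-9.782423; I≈-4.337343, D=e−e_prev≈-15.937159; u=3/4·(-9.782423)+2·(-4.337343)+0·(-15.937159)≈-16.011503; next y=4/5·13.782423+1·(-16.011503)≈-4.985565
n=7: y≈-4.985565, sp=-1, e=sp−y≈3.985565; I≈-0.351778, D=e−e_prev≈13.767987; u=3/4·3.985565+2·(-0.351778)+0·13.767987≈2.285617; next y=4/5·(-4.985565)+1·2.285617≈-1.702835
n=8: y≈-1.702835, sp=-1, e=sp−y≈0.702835; I≈0.351056, D=e−e_prev≈-3.282730; u=3/4·0.702835+2·0.351056+0·(-3.282730)≈1.229239; next y=4/5·(-1.702835)+1·1.229239≈-0.133029
n=9: y≈-0.133029, sp=-1, e=sp−y≈-0.866971; I≈-0.515915, D=e−e_prev≈-1.569806; u=3/4·(-0.866971)+2·(-0.515915)+0·(-1.569806)≈-1.682058; next y=4/5·(-0.133029)+1·(-1.682058)≈-1.788481
n=10: y≈-1.788481, sp=-1, e=sp−y≈0.788481; I≈0.272566, D=e−e_prev≈1.655452; u=3/4·0.788481+2·0.272566+0·1.655452≈1.136493; next y=4/5·(-1.788481)+1·1.136493≈-0.294292
n=11: y≈-0.294292, sp=-1, e=sp−y≈-0.705708; I≈-0.433142, D=e−e_prev≈-1.494189; u=3/4·(-0.705708)+2·(-0.433142)+0·(-1.494189)≈-1.395565; next y=4/5·(-0.294292)+1·(-1.395565)≈-1.630999
n=12: y≈-1.630999, sp=-1, e=sp−y≈0.630999; I≈0.197857, D=e−e_prev≈1.336707; u=3/4·0.630999+2·0.197857+0·1.336707≈0.868963; next y=4/5·(-1.630999)+1·0.868963≈-0.435837
n=13: y≈-0.435837, sp=-1, e=sp−y≈-0.564163; I≈-0.366307, D=e−e_prev≈-1.195162; u=3/4·(-0.564163)+2·(-0.366307)+0·(-1.195162)≈-1.155736; next y=4/5·(-0.435837)+1·(-1.155736)≈-1.504405
n=14: y≈-1.504405, sp=-1, e=sp−y≈0.504405; I≈0.138099, D=e−e_prev≈1.068569; u=3/4·0.504405+2·0.138099+0·1.068569≈0.654501; next y=4/5·(-1.504405)+1·0.654501≈-0.549023

0 -1 -2.750 0.000
1 -1 2.813 -2.750
2 -1 -2.934 0.613
3 -1 2.247 -2.444
4 -1 -2.388 0.292
5 4 15.506 -2.155
6 4 -16.012 13.782
7 -1 2.286 -4.986
8 -1 1.229 -1.703
9 -1 -1.682 -0.133
10 -1 1.136 -1.788
11 -1 -1.396 -0.294
12 -1 0.869 -1.631
13 -1 -1.156 -0.436
14 -1 0.655 -1.504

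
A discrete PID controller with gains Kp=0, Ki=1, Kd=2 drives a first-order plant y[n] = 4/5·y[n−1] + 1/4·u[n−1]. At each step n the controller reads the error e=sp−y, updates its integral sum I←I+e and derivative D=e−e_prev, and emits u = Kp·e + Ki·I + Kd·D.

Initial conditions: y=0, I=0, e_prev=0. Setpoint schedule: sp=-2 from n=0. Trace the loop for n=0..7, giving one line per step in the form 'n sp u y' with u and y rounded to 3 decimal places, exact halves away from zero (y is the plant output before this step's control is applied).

(exact arithmetic carried between steps; '≈' marks a value shown rounded to 6 d.p. or computed from one; I and e_prev carry over from the previous line; the table rounds u and y to 3 d.p., halves away from zero)
n=0: y=0, sp=-2, e=sp−y=-2; I=-2, D=e−e_prev=-2; u=0·(-2)+1·(-2)+2·(-2)=-6; next y=4/5·0+1/4·(-6)=-1.5
n=1: y=-1.5, sp=-2, e=sp−y=-0.5; I=-2.5, D=e−e_prev=1.5; u=0·(-0.5)+1·(-2.5)+2·1.5=0.5; next y=4/5·(-1.5)+1/4·0.5=-1.075
n=2: y=-1.075, sp=-2, e=sp−y=-0.925; I=-3.425, D=e−e_prev=-0.425; u=0·(-0.925)+1·(-3.425)+2·(-0.425)=-4.275; next y=4/5·(-1.075)+1/4·(-4.275)=-1.92875
n=3: y=-1.92875, sp=-2, e=sp−y=-0.07125; I=-3.49625, D=e−e_prev=0.85375; u=0·(-0.07125)+1·(-3.49625)+2·0.85375=-1.78875; next y=4/5·(-1.92875)+1/4·(-1.78875)≈-1.990188
n=4: y≈-1.990188, sp=-2, e=sp−y≈-0.009813; I≈-3.506063, D=e−e_prev≈0.061438; u=0·(-0.009813)+1·(-3.506063)+2·0.061438≈-3.383188; next y=4/5·(-1.990188)+1/4·(-3.383188)≈-2.437947
n=5: y≈-2.437947, sp=-2, e=sp−y≈0.437947; I≈-3.068116, D=e−e_prev≈0.447759; u=0·0.437947+1·(-3.068116)+2·0.447759≈-2.172597; next y=4/5·(-2.437947)+1/4·(-2.172597)≈-2.493507
n=6: y≈-2.493507, sp=-2, e=sp−y≈0.493507; I≈-2.574609, D=e−e_prev≈0.055560; u=0·0.493507+1·(-2.574609)+2·0.055560≈-2.463489; next y=4/5·(-2.493507)+1/4·(-2.463489)≈-2.610678
n=7: y≈-2.610678, sp=-2, e=sp−y≈0.610678; I≈-1.963931, D=e−e_prev≈0.117171; u=0·0.610678+1·(-1.963931)+2·0.117171≈-1.729589; next y=4/5·(-2.610678)+1/4·(-1.729589)≈-2.520939

0 -2 -6.000 0.000
1 -2 0.500 -1.500
2 -2 -4.275 -1.075
3 -2 -1.789 -1.929
4 -2 -3.383 -1.990
5 -2 -2.173 -2.438
6 -2 -2.463 -2.494
7 -2 -1.730 -2.611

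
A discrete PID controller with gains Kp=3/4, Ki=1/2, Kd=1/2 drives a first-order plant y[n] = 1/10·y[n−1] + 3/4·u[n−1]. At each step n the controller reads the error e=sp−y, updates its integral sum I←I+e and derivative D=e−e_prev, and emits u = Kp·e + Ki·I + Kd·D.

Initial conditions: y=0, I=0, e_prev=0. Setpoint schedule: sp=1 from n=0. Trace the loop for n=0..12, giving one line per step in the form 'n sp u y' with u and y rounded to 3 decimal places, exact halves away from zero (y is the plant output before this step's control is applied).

0 1 1.750 0.000
1 1 -0.547 1.313
2 1 2.738 -0.279
3 1 -1.451 2.026
4 1 4.283 -0.886
5 1 -3.247 3.124
6 1 6.878 -2.123
7 1 -6.554 4.946
8 1 11.399 -4.421
9 1 -12.499 8.107
10 1 19.386 -8.563
11 1 -23.099 13.683
12 1 33.550 -15.956

(exact arithmetic carried between steps; '≈' marks a value shown rounded to 6 d.p. or computed from one; I and e_prev carry over from the previous line; the table rounds u and y to 3 d.p., halves away from zero)
n=0: y=0, sp=1, e=sp−y=1; I=1, D=e−e_prev=1; u=3/4·1+1/2·1+1/2·1=1.75; next y=1/10·0+3/4·1.75=1.3125
n=1: y=1.3125, sp=1, e=sp−y=-0.3125; I=0.6875, D=e−e_prev=-1.3125; u=3/4·(-0.3125)+1/2·0.6875+1/2·(-1.3125)=-0.546875; next y=1/10·1.3125+3/4·(-0.546875)≈-0.278906
n=2: y≈-0.278906, sp=1, e=sp−y≈1.278906; I≈1.966406, D=e−e_prev≈1.591406; u=3/4·1.278906+1/2·1.966406+1/2·1.591406≈2.738086; next y=1/10·(-0.278906)+3/4·2.738086≈2.025674
n=3: y≈2.025674, sp=1, e=sp−y≈-1.025674; I≈0.940732, D=e−e_prev≈-2.304580; u=3/4·(-1.025674)+1/2·0.940732+1/2·(-2.304580)≈-1.451179; next y=1/10·2.025674+3/4·(-1.451179)≈-0.885817
n=4: y≈-0.885817, sp=1, e=sp−y≈1.885817; I≈2.826549, D=e−e_prev≈2.911491; u=3/4·1.885817+1/2·2.826549+1/2·2.911491≈4.283383; next y=1/10·(-0.885817)+3/4·4.283383≈3.123955
n=5: y≈3.123955, sp=1, e=sp−y≈-2.123955; I≈0.702594, D=e−e_prev≈-4.009772; u=3/4·(-2.123955)+1/2·0.702594+1/2·(-4.009772)≈-3.246556; next y=1/10·3.123955+3/4·(-3.246556)≈-2.122521
n=6: y≈-2.122521, sp=1, e=sp−y≈3.122521; I≈3.825115, D=e−e_prev≈5.246477; u=3/4·3.122521+1/2·3.825115+1/2·5.246477≈6.877687; next y=1/10·(-2.122521)+3/4·6.877687≈4.946013
n=7: y≈4.946013, sp=1, e=sp−y≈-3.946013; I≈-0.120898, D=e−e_prev≈-7.068535; u=3/4·(-3.946013)+1/2·(-0.120898)+1/2·(-7.068535)≈-6.554226; next y=1/10·4.946013+3/4·(-6.554226)≈-4.421068
n=8: y≈-4.421068, sp=1, e=sp−y≈5.421068; I≈5.300170, D=e−e_prev≈9.367081; u=3/4·5.421068+1/2·5.300170+1/2·9.367081≈11.399427; next y=1/10·(-4.421068)+3/4·11.399427≈8.107463
n=9: y≈8.107463, sp=1, e=sp−y≈-7.107463; I≈-1.807293, D=e−e_prev≈-12.528532; u=3/4·(-7.107463)+1/2·(-1.807293)+1/2·(-12.528532)≈-12.498510; next y=1/10·8.107463+3/4·(-12.498510)≈-8.563136
n=10: y≈-8.563136, sp=1, e=sp−y≈9.563136; I≈7.755843, D=e−e_prev≈16.670600; u=3/4·9.563136+1/2·7.755843+1/2·16.670600≈19.385574; next y=1/10·(-8.563136)+3/4·19.385574≈13.682867
n=11: y≈13.682867, sp=1, e=sp−y≈-12.682867; I≈-4.927023, D=e−e_prev≈-22.246003; u=3/4·(-12.682867)+1/2·(-4.927023)+1/2·(-22.246003)≈-23.098663; next y=1/10·13.682867+3/4·(-23.098663)≈-15.955711
n=12: y≈-15.955711, sp=1, e=sp−y≈16.955711; I≈12.028687, D=e−e_prev≈29.638577; u=3/4·16.955711+1/2·12.028687+1/2·29.638577≈33.550415; next y=1/10·(-15.955711)+3/4·33.550415≈23.567240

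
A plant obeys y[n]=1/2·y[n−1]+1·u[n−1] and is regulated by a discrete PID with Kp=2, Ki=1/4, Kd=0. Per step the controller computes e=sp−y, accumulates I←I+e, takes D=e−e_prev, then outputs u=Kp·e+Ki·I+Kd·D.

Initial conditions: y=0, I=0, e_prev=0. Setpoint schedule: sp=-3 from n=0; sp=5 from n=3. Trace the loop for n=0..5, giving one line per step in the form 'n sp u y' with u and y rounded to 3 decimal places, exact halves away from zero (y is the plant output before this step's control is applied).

0 -3 -6.750 0.000
1 -3 7.688 -6.750
2 -3 -16.266 4.313
3 5 41.355 -14.109
4 5 -62.790 34.301
5 5 109.751 -45.640

(exact arithmetic carried between steps; '≈' marks a value shown rounded to 6 d.p. or computed from one; I and e_prev carry over from the previous line; the table rounds u and y to 3 d.p., halves away from zero)
n=0: y=0, sp=-3, e=sp−y=-3; I=-3, D=e−e_prev=-3; u=2·(-3)+1/4·(-3)+0·(-3)=-6.75; next y=1/2·0+1·(-6.75)=-6.75
n=1: y=-6.75, sp=-3, e=sp−y=3.75; I=0.75, D=e−e_prev=6.75; u=2·3.75+1/4·0.75+0·6.75=7.6875; next y=1/2·(-6.75)+1·7.6875=4.3125
n=2: y=4.3125, sp=-3, e=sp−y=-7.3125; I=-6.5625, D=e−e_prev=-11.0625; u=2·(-7.3125)+1/4·(-6.5625)+0·(-11.0625)=-16.265625; next y=1/2·4.3125+1·(-16.265625)=-14.109375
n=3: y=-14.109375, sp=5, e=sp−y=19.109375; I=12.546875, D=e−e_prev=26.421875; u=2·19.109375+1/4·12.546875+0·26.421875≈41.355469; next y=1/2·(-14.109375)+1·41.355469≈34.300781
n=4: y≈34.300781, sp=5, e=sp−y≈-29.300781; I≈-16.753906, D=e−e_prev≈-48.410156; u=2·(-29.300781)+1/4·(-16.753906)+0·(-48.410156)≈-62.790039; next y=1/2·34.300781+1·(-62.790039)≈-45.639648
n=5: y≈-45.639648, sp=5, e=sp−y≈50.639648; I≈33.885742, D=e−e_prev≈79.940430; u=2·50.639648+1/4·33.885742+0·79.940430≈109.750732; next y=1/2·(-45.639648)+1·109.750732≈86.930908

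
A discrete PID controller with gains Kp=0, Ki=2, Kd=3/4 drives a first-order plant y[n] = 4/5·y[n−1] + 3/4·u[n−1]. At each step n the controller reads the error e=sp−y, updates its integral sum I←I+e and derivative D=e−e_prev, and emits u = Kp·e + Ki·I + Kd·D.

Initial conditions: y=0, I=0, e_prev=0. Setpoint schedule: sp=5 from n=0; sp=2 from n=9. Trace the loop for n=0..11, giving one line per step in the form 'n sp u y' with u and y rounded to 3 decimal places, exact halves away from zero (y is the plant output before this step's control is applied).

0 5 13.750 0.000
1 5 -8.359 10.313
2 5 11.663 1.980
3 5 -11.513 10.332
4 5 13.515 -0.369
5 5 -11.850 9.841
6 5 15.979 -1.015
7 5 -13.648 11.172
8 5 17.441 -1.298
9 2 -24.252 12.042
10 2 24.561 -8.555
11 2 -25.140 11.577

(exact arithmetic carried between steps; '≈' marks a value shown rounded to 6 d.p. or computed from one; I and e_prev carry over from the previous line; the table rounds u and y to 3 d.p., halves away from zero)
n=0: y=0, sp=5, e=sp−y=5; I=5, D=e−e_prev=5; u=0·5+2·5+3/4·5=13.75; next y=4/5·0+3/4·13.75=10.3125
n=1: y=10.3125, sp=5, e=sp−y=-5.3125; I=-0.3125, D=e−e_prev=-10.3125; u=0·(-5.3125)+2·(-0.3125)+3/4·(-10.3125)=-8.359375; next y=4/5·10.3125+3/4·(-8.359375)≈1.980469
n=2: y≈1.980469, sp=5, e=sp−y≈3.019531; I≈2.707031, D=e−e_prev≈8.332031; u=0·3.019531+2·2.707031+3/4·8.332031≈11.663086; next y=4/5·1.980469+3/4·11.663086≈10.331689
n=3: y≈10.331689, sp=5, e=sp−y≈-5.331689; I≈-2.624658, D=e−e_prev≈-8.351221; u=0·(-5.331689)+2·(-2.624658)+3/4·(-8.351221)≈-11.512732; next y=4/5·10.331689+3/4·(-11.512732)≈-0.369197
n=4: y≈-0.369197, sp=5, e=sp−y≈5.369197; I≈2.744539, D=e−e_prev≈10.700887; u=0·5.369197+2·2.744539+3/4·10.700887≈13.514743; next y=4/5·(-0.369197)+3/4·13.514743≈9.840700
n=5: y≈9.840700, sp=5, e=sp−y≈-4.840700; I≈-2.096161, D=e−e_prev≈-10.209897; u=0·(-4.840700)+2·(-2.096161)+3/4·(-10.209897)≈-11.849744; next y=4/5·9.840700+3/4·(-11.849744)≈-1.014748
n=6: y≈-1.014748, sp=5, e=sp−y≈6.014748; I≈3.918588, D=e−e_prev≈10.855448; u=0·6.014748+2·3.918588+3/4·10.855448≈15.978761; next y=4/5·(-1.014748)+3/4·15.978761≈11.172272
n=7: y≈11.172272, sp=5, e=sp−y≈-6.172272; I≈-2.253685, D=e−e_prev≈-12.187020; u=0·(-6.172272)+2·(-2.253685)+3/4·(-12.187020)≈-13.647635; next y=4/5·11.172272+3/4·(-13.647635)≈-1.297908
n=8: y≈-1.297908, sp=5, e=sp−y≈6.297908; I≈4.044224, D=e−e_prev≈12.470181; u=0·6.297908+2·4.044224+3/4·12.470181≈17.441082; next y=4/5·(-1.297908)+3/4·17.441082≈12.042485
n=9: y≈12.042485, sp=2, e=sp−y≈-10.042485; I≈-5.998262, D=e−e_prev≈-16.340393; u=0·(-10.042485)+2·(-5.998262)+3/4·(-16.340393)≈-24.251819; next y=4/5·12.042485+3/4·(-24.251819)≈-8.554876
n=10: y≈-8.554876, sp=2, e=sp−y≈10.554876; I≈4.556614, D=e−e_prev≈20.597361; u=0·10.554876+2·4.556614+3/4·20.597361≈24.561249; next y=4/5·(-8.554876)+3/4·24.561249≈11.577036
n=11: y≈11.577036, sp=2, e=sp−y≈-9.577036; I≈-5.020422, D=e−e_prev≈-20.131912; u=0·(-9.577036)+2·(-5.020422)+3/4·(-20.131912)≈-25.139778; next y=4/5·11.577036+3/4·(-25.139778)≈-9.593205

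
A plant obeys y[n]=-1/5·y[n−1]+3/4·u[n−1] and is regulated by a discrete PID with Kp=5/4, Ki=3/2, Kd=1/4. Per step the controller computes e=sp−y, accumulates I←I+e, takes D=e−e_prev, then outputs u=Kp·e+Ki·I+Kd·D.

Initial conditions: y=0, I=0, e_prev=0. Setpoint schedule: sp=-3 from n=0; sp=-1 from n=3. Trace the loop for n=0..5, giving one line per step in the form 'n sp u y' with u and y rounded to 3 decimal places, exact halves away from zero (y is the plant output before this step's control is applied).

(exact arithmetic carried between steps; '≈' marks a value shown rounded to 6 d.p. or computed from one; I and e_prev carry over from the previous line; the table rounds u and y to 3 d.p., halves away from zero)
n=0: y=0, sp=-3, e=sp−y=-3; I=-3, D=e−e_prev=-3; u=5/4·(-3)+3/2·(-3)+1/4·(-3)=-9; next y=-1/5·0+3/4·(-9)=-6.75
n=1: y=-6.75, sp=-3, e=sp−y=3.75; I=0.75, D=e−e_prev=6.75; u=5/4·3.75+3/2·0.75+1/4·6.75=7.5; next y=-1/5·(-6.75)+3/4·7.5=6.975
n=2: y=6.975, sp=-3, e=sp−y=-9.975; I=-9.225, D=e−e_prev=-13.725; u=5/4·(-9.975)+3/2·(-9.225)+1/4·(-13.725)=-29.7375; next y=-1/5·6.975+3/4·(-29.7375)=-23.698125
n=3: y=-23.698125, sp=-1, e=sp−y=22.698125; I=13.473125, D=e−e_prev=32.673125; u=5/4·22.698125+3/2·13.473125+1/4·32.673125=56.750625; next y=-1/5·(-23.698125)+3/4·56.750625≈47.302594
n=4: y≈47.302594, sp=-1, e=sp−y≈-48.302594; I≈-34.829469, D=e−e_prev≈-71.000719; u=5/4·(-48.302594)+3/2·(-34.829469)+1/4·(-71.000719)≈-130.372625; next y=-1/5·47.302594+3/4·(-130.372625)≈-107.239988
n=5: y≈-107.239988, sp=-1, e=sp−y≈106.239988; I≈71.410519, D=e−e_prev≈154.542581; u=5/4·106.239988+3/2·71.410519+1/4·154.542581≈278.551408; next y=-1/5·(-107.239988)+3/4·278.551408≈230.361553

0 -3 -9.000 0.000
1 -3 7.500 -6.750
2 -3 -29.738 6.975
3 -1 56.751 -23.698
4 -1 -130.373 47.303
5 -1 278.551 -107.240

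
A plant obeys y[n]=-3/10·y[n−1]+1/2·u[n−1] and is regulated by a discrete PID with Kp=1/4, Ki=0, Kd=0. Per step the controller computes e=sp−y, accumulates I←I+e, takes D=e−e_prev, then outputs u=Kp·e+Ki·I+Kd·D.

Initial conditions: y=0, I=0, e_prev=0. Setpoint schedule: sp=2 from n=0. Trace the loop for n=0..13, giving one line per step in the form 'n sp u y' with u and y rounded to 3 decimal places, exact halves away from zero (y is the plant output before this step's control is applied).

0 2 0.500 0.000
1 2 0.438 0.250
2 2 0.464 0.144
3 2 0.453 0.189
4 2 0.458 0.170
5 2 0.456 0.178
6 2 0.456 0.174
7 2 0.456 0.176
8 2 0.456 0.175
9 2 0.456 0.176
10 2 0.456 0.175
11 2 0.456 0.175
12 2 0.456 0.175
13 2 0.456 0.175

(exact arithmetic carried between steps; '≈' marks a value shown rounded to 6 d.p. or computed from one; I and e_prev carry over from the previous line; the table rounds u and y to 3 d.p., halves away from zero)
n=0: y=0, sp=2, e=sp−y=2; I=2, D=e−e_prev=2; u=1/4·2+0·2+0·2=0.5; next y=-3/10·0+1/2·0.5=0.25
n=1: y=0.25, sp=2, e=sp−y=1.75; I=3.75, D=e−e_prev=-0.25; u=1/4·1.75+0·3.75+0·(-0.25)=0.4375; next y=-3/10·0.25+1/2·0.4375=0.14375
n=2: y=0.14375, sp=2, e=sp−y=1.85625; I=5.60625, D=e−e_prev=0.10625; u=1/4·1.85625+0·5.60625+0·0.10625≈0.464063; next y=-3/10·0.14375+1/2·0.464063≈0.188906
n=3: y≈0.188906, sp=2, e=sp−y≈1.811094; I≈7.417344, D=e−e_prev≈-0.045156; u=1/4·1.811094+0·7.417344+0·(-0.045156)≈0.452773; next y=-3/10·0.188906+1/2·0.452773≈0.169715
n=4: y≈0.169715, sp=2, e=sp−y≈1.830285; I≈9.247629, D=e−e_prev≈0.019191; u=1/4·1.830285+0·9.247629+0·0.019191≈0.457571; next y=-3/10·0.169715+1/2·0.457571≈0.177871
n=5: y≈0.177871, sp=2, e=sp−y≈1.822129; I≈11.069758, D=e−e_prev≈-0.008156; u=1/4·1.822129+0·11.069758+0·(-0.008156)≈0.455532; next y=-3/10·0.177871+1/2·0.455532≈0.174405
n=6: y≈0.174405, sp=2, e=sp−y≈1.825595; I≈12.895353, D=e−e_prev≈0.003466; u=1/4·1.825595+0·12.895353+0·0.003466≈0.456399; next y=-3/10·0.174405+1/2·0.456399≈0.175878
n=7: y≈0.175878, sp=2, e=sp−y≈1.824122; I≈14.719475, D=e−e_prev≈-0.001473; u=1/4·1.824122+0·14.719475+0·(-0.001473)≈0.456031; next y=-3/10·0.175878+1/2·0.456031≈0.175252
n=8: y≈0.175252, sp=2, e=sp−y≈1.824748; I≈16.544223, D=e−e_prev≈0.000626; u=1/4·1.824748+0·16.544223+0·0.000626≈0.456187; next y=-3/10·0.175252+1/2·0.456187≈0.175518
n=9: y≈0.175518, sp=2, e=sp−y≈1.824482; I≈18.368705, D=e−e_prev≈-0.000266; u=1/4·1.824482+0·18.368705+0·(-0.000266)≈0.456121; next y=-3/10·0.175518+1/2·0.456121≈0.175405
n=10: y≈0.175405, sp=2, e=sp−y≈1.824595; I≈20.193300, D=e−e_prev≈0.000113; u=1/4·1.824595+0·20.193300+0·0.000113≈0.456149; next y=-3/10·0.175405+1/2·0.456149≈0.175453
n=11: y≈0.175453, sp=2, e=sp−y≈1.824547; I≈22.017847, D=e−e_prev≈-0.000048; u=1/4·1.824547+0·22.017847+0·(-0.000048)≈0.456137; next y=-3/10·0.175453+1/2·0.456137≈0.175433
n=12: y≈0.175433, sp=2, e=sp−y≈1.824567; I≈23.842415, D=e−e_prev≈0.000020; u=1/4·1.824567+0·23.842415+0·0.000020≈0.456142; next y=-3/10·0.175433+1/2·0.456142≈0.175441
n=13: y≈0.175441, sp=2, e=sp−y≈1.824559; I≈25.666974, D=e−e_prev≈-0.000009; u=1/4·1.824559+0·25.666974+0·(-0.000009)≈0.456140; next y=-3/10·0.175441+1/2·0.456140≈0.175437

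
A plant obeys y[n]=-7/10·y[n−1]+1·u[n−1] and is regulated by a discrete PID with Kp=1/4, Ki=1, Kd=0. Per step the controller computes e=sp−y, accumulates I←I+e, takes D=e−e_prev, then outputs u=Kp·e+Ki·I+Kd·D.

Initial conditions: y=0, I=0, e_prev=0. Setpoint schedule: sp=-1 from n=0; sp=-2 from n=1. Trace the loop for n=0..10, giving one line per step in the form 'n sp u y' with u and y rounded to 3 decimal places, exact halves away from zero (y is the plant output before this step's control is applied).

0 -1 -1.250 0.000
1 -2 -1.938 -1.250
2 -2 -2.922 -1.063
3 -2 -2.465 -2.178
4 -2 -3.834 -0.940
5 -2 -2.099 -3.176
6 -2 -5.048 0.124
7 -2 -0.598 -5.135
8 -2 -7.628 2.996
9 -2 3.278 -9.725
10 -2 -13.760 10.085

(exact arithmetic carried between steps; '≈' marks a value shown rounded to 6 d.p. or computed from one; I and e_prev carry over from the previous line; the table rounds u and y to 3 d.p., halves away from zero)
n=0: y=0, sp=-1, e=sp−y=-1; I=-1, D=e−e_prev=-1; u=1/4·(-1)+1·(-1)+0·(-1)=-1.25; next y=-7/10·0+1·(-1.25)=-1.25
n=1: y=-1.25, sp=-2, e=sp−y=-0.75; I=-1.75, D=e−e_prev=0.25; u=1/4·(-0.75)+1·(-1.75)+0·0.25=-1.9375; next y=-7/10·(-1.25)+1·(-1.9375)=-1.0625
n=2: y=-1.0625, sp=-2, e=sp−y=-0.9375; I=-2.6875, D=e−e_prev=-0.1875; u=1/4·(-0.9375)+1·(-2.6875)+0·(-0.1875)=-2.921875; next y=-7/10·(-1.0625)+1·(-2.921875)=-2.178125
n=3: y=-2.178125, sp=-2, e=sp−y=0.178125; I=-2.509375, D=e−e_prev=1.115625; u=1/4·0.178125+1·(-2.509375)+0·1.115625≈-2.464844; next y=-7/10·(-2.178125)+1·(-2.464844)≈-0.940156
n=4: y≈-0.940156, sp=-2, e=sp−y≈-1.059844; I≈-3.569219, D=e−e_prev≈-1.237969; u=1/4·(-1.059844)+1·(-3.569219)+0·(-1.237969)≈-3.834180; next y=-7/10·(-0.940156)+1·(-3.834180)≈-3.176070
n=5: y≈-3.176070, sp=-2, e=sp−y≈1.176070; I≈-2.393148, D=e−e_prev≈2.235914; u=1/4·1.176070+1·(-2.393148)+0·2.235914≈-2.099131; next y=-7/10·(-3.176070)+1·(-2.099131)≈0.124118
n=6: y≈0.124118, sp=-2, e=sp−y≈-2.124118; I≈-4.517267, D=e−e_prev≈-3.300189; u=1/4·(-2.124118)+1·(-4.517267)+0·(-3.300189)≈-5.048296; next y=-7/10·0.124118+1·(-5.048296)≈-5.135179
n=7: y≈-5.135179, sp=-2, e=sp−y≈3.135179; I≈-1.382088, D=e−e_prev≈5.259298; u=1/4·3.135179+1·(-1.382088)+0·5.259298≈-0.598293; next y=-7/10·(-5.135179)+1·(-0.598293)≈2.996333
n=8: y≈2.996333, sp=-2, e=sp−y≈-4.996333; I≈-6.378420, D=e−e_prev≈-8.131512; u=1/4·(-4.996333)+1·(-6.378420)+0·(-8.131512)≈-7.627503; next y=-7/10·2.996333+1·(-7.627503)≈-9.724936
n=9: y≈-9.724936, sp=-2, e=sp−y≈7.724936; I≈1.346516, D=e−e_prev≈12.721269; u=1/4·7.724936+1·1.346516+0·12.721269≈3.277750; next y=-7/10·(-9.724936)+1·3.277750≈10.085206
n=10: y≈10.085206, sp=-2, e=sp−y≈-12.085206; I≈-10.738690, D=e−e_prev≈-19.810142; u=1/4·(-12.085206)+1·(-10.738690)+0·(-19.810142)≈-13.759991; next y=-7/10·10.085206+1·(-13.759991)≈-20.819635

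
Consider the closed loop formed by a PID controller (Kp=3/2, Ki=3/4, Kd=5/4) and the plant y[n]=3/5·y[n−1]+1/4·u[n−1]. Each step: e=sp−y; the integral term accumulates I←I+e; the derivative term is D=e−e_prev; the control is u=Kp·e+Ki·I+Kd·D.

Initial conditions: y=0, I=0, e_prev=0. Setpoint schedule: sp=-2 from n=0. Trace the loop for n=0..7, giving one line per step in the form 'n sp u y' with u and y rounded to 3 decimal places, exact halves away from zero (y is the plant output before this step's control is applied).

(exact arithmetic carried between steps; '≈' marks a value shown rounded to 6 d.p. or computed from one; I and e_prev carry over from the previous line; the table rounds u and y to 3 d.p., halves away from zero)
n=0: y=0, sp=-2, e=sp−y=-2; I=-2, D=e−e_prev=-2; u=3/2·(-2)+3/4·(-2)+5/4·(-2)=-7; next y=3/5·0+1/4·(-7)=-1.75
n=1: y=-1.75, sp=-2, e=sp−y=-0.25; I=-2.25, D=e−e_prev=1.75; u=3/2·(-0.25)+3/4·(-2.25)+5/4·1.75=0.125; next y=3/5·(-1.75)+1/4·0.125=-1.01875
n=2: y=-1.01875, sp=-2, e=sp−y=-0.98125; I=-3.23125, D=e−e_prev=-0.73125; u=3/2·(-0.98125)+3/4·(-3.23125)+5/4·(-0.73125)=-4.809375; next y=3/5·(-1.01875)+1/4·(-4.809375)≈-1.813594
n=3: y≈-1.813594, sp=-2, e=sp−y≈-0.186406; I≈-3.417656, D=e−e_prev≈0.794844; u=3/2·(-0.186406)+3/4·(-3.417656)+5/4·0.794844≈-1.849297; next y=3/5·(-1.813594)+1/4·(-1.849297)≈-1.550480
n=4: y≈-1.550480, sp=-2, e=sp−y≈-0.449520; I≈-3.867176, D=e−e_prev≈-0.263113; u=3/2·(-0.449520)+3/4·(-3.867176)+5/4·(-0.263113)≈-3.903553; next y=3/5·(-1.550480)+1/4·(-3.903553)≈-1.906176
n=5: y≈-1.906176, sp=-2, e=sp−y≈-0.093824; I≈-3.960999, D=e−e_prev≈0.355696; u=3/2·(-0.093824)+3/4·(-3.960999)+5/4·0.355696≈-2.666865; next y=3/5·(-1.906176)+1/4·(-2.666865)≈-1.810422
n=6: y≈-1.810422, sp=-2, e=sp−y≈-0.189578; I≈-4.150577, D=e−e_prev≈-0.095754; u=3/2·(-0.189578)+3/4·(-4.150577)+5/4·(-0.095754)≈-3.516993; next y=3/5·(-1.810422)+1/4·(-3.516993)≈-1.965501
n=7: y≈-1.965501, sp=-2, e=sp−y≈-0.034499; I≈-4.185076, D=e−e_prev≈0.155079; u=3/2·(-0.034499)+3/4·(-4.185076)+5/4·0.155079≈-2.996705; next y=3/5·(-1.965501)+1/4·(-2.996705)≈-1.928477

0 -2 -7.000 0.000
1 -2 0.125 -1.750
2 -2 -4.809 -1.019
3 -2 -1.849 -1.814
4 -2 -3.904 -1.550
5 -2 -2.667 -1.906
6 -2 -3.517 -1.810
7 -2 -2.997 -1.966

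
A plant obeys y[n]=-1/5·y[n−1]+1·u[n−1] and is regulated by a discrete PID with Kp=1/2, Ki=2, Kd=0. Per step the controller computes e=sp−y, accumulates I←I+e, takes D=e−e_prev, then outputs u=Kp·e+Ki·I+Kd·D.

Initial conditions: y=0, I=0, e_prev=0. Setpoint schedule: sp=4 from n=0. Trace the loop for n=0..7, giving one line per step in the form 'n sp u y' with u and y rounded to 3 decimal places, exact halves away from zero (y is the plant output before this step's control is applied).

(exact arithmetic carried between steps; '≈' marks a value shown rounded to 6 d.p. or computed from one; I and e_prev carry over from the previous line; the table rounds u and y to 3 d.p., halves away from zero)
n=0: y=0, sp=4, e=sp−y=4; I=4, D=e−e_prev=4; u=1/2·4+2·4+0·4=10; next y=-1/5·0+1·10=10
n=1: y=10, sp=4, e=sp−y=-6; I=-2, D=e−e_prev=-10; u=1/2·(-6)+2·(-2)+0·(-10)=-7; next y=-1/5·10+1·(-7)=-9
n=2: y=-9, sp=4, e=sp−y=13; I=11, D=e−e_prev=19; u=1/2·13+2·11+0·19=28.5; next y=-1/5·(-9)+1·28.5=30.3
n=3: y=30.3, sp=4, e=sp−y=-26.3; I=-15.3, D=e−e_prev=-39.3; u=1/2·(-26.3)+2·(-15.3)+0·(-39.3)=-43.75; next y=-1/5·30.3+1·(-43.75)=-49.81
n=4: y=-49.81, sp=4, e=sp−y=53.81; I=38.51, D=e−e_prev=80.11; u=1/2·53.81+2·38.51+0·80.11=103.925; next y=-1/5·(-49.81)+1·103.925=113.887
n=5: y=113.887, sp=4, e=sp−y=-109.887; I=-71.377, D=e−e_prev=-163.697; u=1/2·(-109.887)+2·(-71.377)+0·(-163.697)=-197.6975; next y=-1/5·113.887+1·(-197.6975)=-220.4749
n=6: y=-220.4749, sp=4, e=sp−y=224.4749; I=153.0979, D=e−e_prev=334.3619; u=1/2·224.4749+2·153.0979+0·334.3619=418.43325; next y=-1/5·(-220.4749)+1·418.43325=462.52823
n=7: y=462.52823, sp=4, e=sp−y=-458.52823; I=-305.43033, D=e−e_prev=-683.00313; u=1/2·(-458.52823)+2·(-305.43033)+0·(-683.00313)=-840.124775; next y=-1/5·462.52823+1·(-840.124775)=-932.630421

0 4 10.000 0.000
1 4 -7.000 10.000
2 4 28.500 -9.000
3 4 -43.750 30.300
4 4 103.925 -49.810
5 4 -197.698 113.887
6 4 418.433 -220.475
7 4 -840.125 462.528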